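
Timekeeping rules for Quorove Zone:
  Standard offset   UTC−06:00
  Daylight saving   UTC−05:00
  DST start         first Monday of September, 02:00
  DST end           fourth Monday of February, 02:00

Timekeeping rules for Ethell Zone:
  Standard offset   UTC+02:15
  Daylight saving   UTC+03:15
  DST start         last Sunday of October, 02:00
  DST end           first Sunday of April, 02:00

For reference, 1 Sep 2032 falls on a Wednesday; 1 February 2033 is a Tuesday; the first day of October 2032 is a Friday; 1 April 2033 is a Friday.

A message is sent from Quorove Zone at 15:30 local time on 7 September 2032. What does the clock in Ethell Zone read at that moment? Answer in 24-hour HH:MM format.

1 September 2032 is a Wednesday, so the first Monday is September 6.
1 February 2033 is a Tuesday, so the first Monday is February 7 and the fourth is February 28.
Daylight saving runs 6 September 2032 – 28 February 2033; 7 September 2032 is inside that window, so Quorove Zone is at UTC−05:00.
15:30 Quorove Zone + 5h = 20:30 UTC.
1 October 2032 is a Friday, so Sundays fall on 3, 10, 17, 24, 31; the last is October 31.
1 April 2033 is a Friday, so the first Sunday is April 3.
At the standard offset (UTC+02:15), 20:30 UTC + 2h15m = 22:45 Ethell Zone standard time.
The standard-time date in Ethell Zone, 7 September 2032, is outside the daylight-saving period (31 October 2032 – 3 April 2033), so Ethell Zone is on standard time, UTC+02:15.
20:30 UTC + 2h15m = 22:45 Ethell Zone.

22:45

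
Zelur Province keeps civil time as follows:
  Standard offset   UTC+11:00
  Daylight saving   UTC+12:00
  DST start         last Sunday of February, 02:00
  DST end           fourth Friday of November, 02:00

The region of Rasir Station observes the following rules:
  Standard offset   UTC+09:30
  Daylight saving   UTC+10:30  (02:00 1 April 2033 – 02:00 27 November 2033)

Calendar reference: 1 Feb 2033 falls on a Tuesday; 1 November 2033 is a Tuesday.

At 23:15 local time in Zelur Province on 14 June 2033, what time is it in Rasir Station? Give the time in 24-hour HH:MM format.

21:45

1 February 2033 is a Tuesday, so Sundays fall on 6, 13, 20, 27; the last is February 27.
1 November 2033 is a Tuesday, so the first Friday is November 4 and the fourth is November 25.
14 June 2033 lies within the daylight-saving period (27 February – 25 November), so Zelur Province is on daylight time, UTC+12:00.
23:15 Zelur Province − 12h = 11:15 UTC.
At the standard offset (UTC+09:30), 11:15 UTC + 9h30m = 20:45 Rasir Station standard time.
The standard-time date in Rasir Station, 14 June 2033, falls between 1 April and 27 November, so daylight saving is in effect and Rasir Station is at UTC+10:30.
11:15 UTC + 10h30m = 21:45 Rasir Station.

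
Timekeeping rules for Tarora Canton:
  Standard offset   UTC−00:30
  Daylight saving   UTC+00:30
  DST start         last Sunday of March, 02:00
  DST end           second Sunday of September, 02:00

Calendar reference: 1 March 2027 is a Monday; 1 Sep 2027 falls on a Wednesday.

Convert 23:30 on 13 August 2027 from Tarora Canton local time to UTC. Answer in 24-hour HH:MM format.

1 March 2027 is a Monday, so Sundays fall on 7, 14, 21, 28; the last is March 28.
1 September 2027 is a Wednesday, so the first Sunday is September 5 and the second is September 12.
13 August 2027 lies within the daylight-saving period (28 March – 12 September), so Tarora Canton is on daylight time, UTC+00:30.
23:30 local − 0h30m = 23:00 UTC.

23:00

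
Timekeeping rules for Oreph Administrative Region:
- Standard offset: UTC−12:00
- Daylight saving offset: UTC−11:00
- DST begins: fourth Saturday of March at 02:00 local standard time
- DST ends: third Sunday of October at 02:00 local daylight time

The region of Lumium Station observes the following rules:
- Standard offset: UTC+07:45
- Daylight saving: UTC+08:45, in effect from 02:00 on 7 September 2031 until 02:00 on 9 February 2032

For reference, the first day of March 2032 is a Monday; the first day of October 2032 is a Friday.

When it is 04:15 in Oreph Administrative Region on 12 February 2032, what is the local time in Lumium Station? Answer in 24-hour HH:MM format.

00:00

1 March 2032 is a Monday, so the first Saturday is March 6 and the fourth is March 27.
1 October 2032 is a Friday, so the first Sunday is October 3 and the third is October 17.
12 February 2032 is outside the daylight-saving period (27 March – 17 October), so Oreph Administrative Region is on standard time, UTC−12:00.
04:15 Oreph Administrative Region + 12h = 16:15 UTC.
At the standard offset (UTC+07:45), 16:15 UTC + 7h45m = 00:00 Lumium Station standard time (rolling into the next day, 13 February 2032).
The standard-time date in Lumium Station, 13 February 2032, does not fall between 7 September 2031 and 9 February 2032, so daylight saving is not in effect and Lumium Station is at UTC+07:45.
16:15 UTC + 7h45m = 00:00 Lumium Station (rolling into the next day, 13 February 2032).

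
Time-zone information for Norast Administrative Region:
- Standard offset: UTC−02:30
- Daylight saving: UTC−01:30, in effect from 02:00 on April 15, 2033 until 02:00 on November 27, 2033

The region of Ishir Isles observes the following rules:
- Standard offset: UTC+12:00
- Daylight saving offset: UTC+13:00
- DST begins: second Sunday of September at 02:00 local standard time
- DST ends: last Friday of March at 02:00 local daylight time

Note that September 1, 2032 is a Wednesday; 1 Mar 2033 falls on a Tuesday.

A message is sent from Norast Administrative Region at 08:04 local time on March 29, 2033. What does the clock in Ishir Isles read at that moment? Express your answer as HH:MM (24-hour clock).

March 29, 2033 is outside the daylight-saving period (15 April – 27 November), so Norast Administrative Region is on standard time, UTC−02:30.
08:04 Norast Administrative Region + 2h30m = 10:34 UTC.
1 September 2032 is a Wednesday, so the first Sunday is September 5 and the second is September 12.
1 March 2033 is a Tuesday, so Fridays fall on 4, 11, 18, 25; the last is March 25.
At the standard offset (UTC+12:00), 10:34 UTC + 12h = 22:34 Ishir Isles standard time.
The standard-time date in Ishir Isles, March 29, 2033, is outside the daylight-saving period (12 September 2032 – 25 March 2033), so Ishir Isles is on standard time, UTC+12:00.
10:34 UTC + 12h = 22:34 Ishir Isles.

22:34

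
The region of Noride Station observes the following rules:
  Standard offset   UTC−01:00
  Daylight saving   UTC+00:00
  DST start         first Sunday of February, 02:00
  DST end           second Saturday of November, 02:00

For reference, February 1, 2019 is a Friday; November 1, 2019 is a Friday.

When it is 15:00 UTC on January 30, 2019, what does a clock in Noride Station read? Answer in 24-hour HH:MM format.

1 February 2019 is a Friday, so the first Sunday is February 3.
1 November 2019 is a Friday, so the first Saturday is November 2 and the second is November 9.
At the standard offset (UTC−01:00), 15:00 UTC − 1h = 14:00 Noride Station standard time.
Daylight saving runs 3 February – 9 November; the standard-time date in Noride Station, January 30, 2019, is outside that window, so Noride Station is on standard time at UTC−01:00.
15:00 UTC − 1h = 14:00 local.

14:00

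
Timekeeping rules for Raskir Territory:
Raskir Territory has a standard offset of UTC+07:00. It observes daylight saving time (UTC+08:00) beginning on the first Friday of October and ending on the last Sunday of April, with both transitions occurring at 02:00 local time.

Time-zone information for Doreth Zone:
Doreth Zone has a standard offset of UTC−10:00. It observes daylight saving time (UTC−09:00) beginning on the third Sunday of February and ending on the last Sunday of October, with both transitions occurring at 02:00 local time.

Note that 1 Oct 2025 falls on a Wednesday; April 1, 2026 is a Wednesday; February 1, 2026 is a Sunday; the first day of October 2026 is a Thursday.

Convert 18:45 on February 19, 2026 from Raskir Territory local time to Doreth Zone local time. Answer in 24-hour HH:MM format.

01:45

1 October 2025 is a Wednesday, so the first Friday is October 3.
1 April 2026 is a Wednesday, so Sundays fall on 5, 12, 19, 26; the last is April 26.
Daylight saving runs 3 October 2025 – 26 April 2026; February 19, 2026 is inside that window, so Raskir Territory is at UTC+08:00.
18:45 Raskir Territory − 8h = 10:45 UTC.
1 February 2026 is a Sunday, so the first Sunday is February 1 and the third is February 15.
1 October 2026 is a Thursday, so Sundays fall on 4, 11, 18, 25; the last is October 25.
At the standard offset (UTC−10:00), 10:45 UTC − 10h = 00:45 Doreth Zone standard time.
The standard-time date in Doreth Zone, February 19, 2026, falls between 15 February and 25 October, so daylight saving is in effect and Doreth Zone is at UTC−09:00.
10:45 UTC − 9h = 01:45 Doreth Zone.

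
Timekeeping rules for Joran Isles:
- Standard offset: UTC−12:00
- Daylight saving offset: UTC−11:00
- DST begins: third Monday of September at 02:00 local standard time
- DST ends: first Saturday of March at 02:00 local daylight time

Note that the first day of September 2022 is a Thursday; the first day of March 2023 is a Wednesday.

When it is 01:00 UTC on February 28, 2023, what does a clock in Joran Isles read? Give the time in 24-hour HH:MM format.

1 September 2022 is a Thursday, so the first Monday is September 5 and the third is September 19.
1 March 2023 is a Wednesday, so the first Saturday is March 4.
At the standard offset (UTC−12:00), 01:00 UTC − 12h = 13:00 Joran Isles standard time (rolling into the previous day, 27 February 2023).
Daylight saving runs 19 September 2022 – 4 March 2023; the standard-time date in Joran Isles, February 27, 2023, is inside that window, so Joran Isles is at UTC−11:00.
01:00 UTC − 11h = 14:00 local (rolling into the previous day, 27 February 2023).

14:00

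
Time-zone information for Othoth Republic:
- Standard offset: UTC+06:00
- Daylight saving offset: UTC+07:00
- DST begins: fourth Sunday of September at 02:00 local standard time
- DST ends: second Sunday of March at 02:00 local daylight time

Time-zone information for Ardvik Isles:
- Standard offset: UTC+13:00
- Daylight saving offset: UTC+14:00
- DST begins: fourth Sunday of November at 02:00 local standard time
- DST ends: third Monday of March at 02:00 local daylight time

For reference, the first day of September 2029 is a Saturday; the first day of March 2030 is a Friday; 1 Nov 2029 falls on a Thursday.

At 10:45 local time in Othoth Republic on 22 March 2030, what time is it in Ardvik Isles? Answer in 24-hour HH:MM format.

1 September 2029 is a Saturday, so the first Sunday is September 2 and the fourth is September 23.
1 March 2030 is a Friday, so the first Sunday is March 3 and the second is March 10.
22 March 2030 is outside the daylight-saving period (23 September 2029 – 10 March 2030), so Othoth Republic is on standard time, UTC+06:00.
10:45 Othoth Republic − 6h = 04:45 UTC.
1 November 2029 is a Thursday, so the first Sunday is November 4 and the fourth is November 25.
1 March 2030 is a Friday, so the first Monday is March 4 and the third is March 18.
At the standard offset (UTC+13:00), 04:45 UTC + 13h = 17:45 Ardvik Isles standard time.
The standard-time date in Ardvik Isles, 22 March 2030, is outside the daylight-saving period (25 November 2029 – 18 March 2030), so Ardvik Isles is on standard time, UTC+13:00.
04:45 UTC + 13h = 17:45 Ardvik Isles.

17:45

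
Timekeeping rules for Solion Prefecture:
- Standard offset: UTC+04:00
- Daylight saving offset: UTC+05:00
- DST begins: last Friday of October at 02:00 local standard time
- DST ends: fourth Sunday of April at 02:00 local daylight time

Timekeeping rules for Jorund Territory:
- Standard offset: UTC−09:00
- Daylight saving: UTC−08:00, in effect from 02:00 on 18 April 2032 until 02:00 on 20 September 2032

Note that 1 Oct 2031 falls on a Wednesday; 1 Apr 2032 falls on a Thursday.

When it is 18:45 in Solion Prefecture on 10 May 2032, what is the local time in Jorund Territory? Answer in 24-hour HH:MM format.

06:45

1 October 2031 is a Wednesday, so Fridays fall on 3, 10, 17, 24, 31; the last is October 31.
1 April 2032 is a Thursday, so the first Sunday is April 4 and the fourth is April 25.
Daylight saving runs 31 October 2031 – 25 April 2032; 10 May 2032 is outside that window, so Solion Prefecture is on standard time at UTC+04:00.
18:45 Solion Prefecture − 4h = 14:45 UTC.
At the standard offset (UTC−09:00), 14:45 UTC − 9h = 05:45 Jorund Territory standard time.
Daylight saving runs 18 April – 20 September; the standard-time date in Jorund Territory, 10 May 2032, is inside that window, so Jorund Territory is at UTC−08:00.
14:45 UTC − 8h = 06:45 Jorund Territory.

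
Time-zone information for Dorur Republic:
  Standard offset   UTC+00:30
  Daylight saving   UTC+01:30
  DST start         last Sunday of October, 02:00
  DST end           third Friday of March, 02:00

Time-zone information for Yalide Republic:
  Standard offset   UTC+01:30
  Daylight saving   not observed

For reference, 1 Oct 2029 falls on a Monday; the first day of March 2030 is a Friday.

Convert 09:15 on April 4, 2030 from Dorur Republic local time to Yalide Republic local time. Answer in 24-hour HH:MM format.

10:15

1 October 2029 is a Monday, so Sundays fall on 7, 14, 21, 28; the last is October 28.
1 March 2030 is a Friday, so the first Friday is March 1 and the third is March 15.
April 4, 2030 is outside the daylight-saving period (28 October 2029 – 15 March 2030), so Dorur Republic is on standard time, UTC+00:30.
09:15 Dorur Republic − 0h30m = 08:45 UTC.
Yalide Republic has no daylight saving, so its offset is UTC+01:30 year-round.
08:45 UTC + 1h30m = 10:15 Yalide Republic.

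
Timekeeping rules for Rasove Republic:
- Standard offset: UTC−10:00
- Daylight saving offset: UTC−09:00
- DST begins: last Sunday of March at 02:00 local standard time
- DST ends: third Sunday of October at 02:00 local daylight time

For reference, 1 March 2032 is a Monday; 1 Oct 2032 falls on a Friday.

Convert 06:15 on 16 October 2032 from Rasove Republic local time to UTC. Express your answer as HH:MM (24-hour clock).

15:15

1 March 2032 is a Monday, so Sundays fall on 7, 14, 21, 28; the last is March 28.
1 October 2032 is a Friday, so the first Sunday is October 3 and the third is October 17.
16 October 2032 lies within the daylight-saving period (28 March – 17 October), so Rasove Republic is on daylight time, UTC−09:00.
06:15 local + 9h = 15:15 UTC.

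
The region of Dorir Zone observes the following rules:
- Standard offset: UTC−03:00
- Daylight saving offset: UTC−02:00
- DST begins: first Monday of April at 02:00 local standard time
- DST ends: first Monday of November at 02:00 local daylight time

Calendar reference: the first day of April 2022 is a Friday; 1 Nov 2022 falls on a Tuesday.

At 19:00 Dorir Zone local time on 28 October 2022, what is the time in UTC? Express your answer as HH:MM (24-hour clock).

1 April 2022 is a Friday, so the first Monday is April 4.
1 November 2022 is a Tuesday, so the first Monday is November 7.
28 October 2022 falls between 4 April and 7 November, so daylight saving is in effect and Dorir Zone is at UTC−02:00.
19:00 local + 2h = 21:00 UTC.

21:00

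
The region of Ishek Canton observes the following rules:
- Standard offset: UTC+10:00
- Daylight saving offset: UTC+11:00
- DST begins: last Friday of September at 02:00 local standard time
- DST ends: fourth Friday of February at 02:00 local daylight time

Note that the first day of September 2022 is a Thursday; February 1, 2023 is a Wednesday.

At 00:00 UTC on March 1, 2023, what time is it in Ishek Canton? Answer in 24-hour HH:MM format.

1 September 2022 is a Thursday, so Fridays fall on 2, 9, 16, 23, 30; the last is September 30.
1 February 2023 is a Wednesday, so the first Friday is February 3 and the fourth is February 24.
At the standard offset (UTC+10:00), 00:00 UTC + 10h = 10:00 Ishek Canton standard time.
Daylight saving runs 30 September 2022 – 24 February 2023; the standard-time date in Ishek Canton, March 1, 2023, is outside that window, so Ishek Canton is on standard time at UTC+10:00.
00:00 UTC + 10h = 10:00 local.

10:00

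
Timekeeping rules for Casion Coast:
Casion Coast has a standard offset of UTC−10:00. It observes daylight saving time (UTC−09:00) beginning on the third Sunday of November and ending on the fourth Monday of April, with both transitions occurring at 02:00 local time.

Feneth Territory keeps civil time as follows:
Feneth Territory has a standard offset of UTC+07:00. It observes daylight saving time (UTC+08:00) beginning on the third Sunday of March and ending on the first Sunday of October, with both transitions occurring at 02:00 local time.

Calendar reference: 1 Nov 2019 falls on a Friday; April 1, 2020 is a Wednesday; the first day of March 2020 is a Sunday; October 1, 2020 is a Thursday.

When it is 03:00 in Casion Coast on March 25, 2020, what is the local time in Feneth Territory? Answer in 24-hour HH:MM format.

20:00

1 November 2019 is a Friday, so the first Sunday is November 3 and the third is November 17.
1 April 2020 is a Wednesday, so the first Monday is April 6 and the fourth is April 27.
Daylight saving runs 17 November 2019 – 27 April 2020; March 25, 2020 is inside that window, so Casion Coast is at UTC−09:00.
03:00 Casion Coast + 9h = 12:00 UTC.
1 March 2020 is a Sunday, so the first Sunday is March 1 and the third is March 15.
1 October 2020 is a Thursday, so the first Sunday is October 4.
At the standard offset (UTC+07:00), 12:00 UTC + 7h = 19:00 Feneth Territory standard time.
Daylight saving runs 15 March – 4 October; the standard-time date in Feneth Territory, March 25, 2020, is inside that window, so Feneth Territory is at UTC+08:00.
12:00 UTC + 8h = 20:00 Feneth Territory.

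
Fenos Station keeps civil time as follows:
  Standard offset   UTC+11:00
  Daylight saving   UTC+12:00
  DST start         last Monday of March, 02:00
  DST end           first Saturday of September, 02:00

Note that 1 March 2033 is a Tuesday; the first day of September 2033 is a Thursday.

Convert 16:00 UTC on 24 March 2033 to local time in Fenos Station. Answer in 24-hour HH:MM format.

03:00

1 March 2033 is a Tuesday, so Mondays fall on 7, 14, 21, 28; the last is March 28.
1 September 2033 is a Thursday, so the first Saturday is September 3.
At the standard offset (UTC+11:00), 16:00 UTC + 11h = 03:00 Fenos Station standard time (rolling into the next day, 25 March 2033).
Daylight saving runs 28 March – 3 September; the standard-time date in Fenos Station, 25 March 2033, is outside that window, so Fenos Station is on standard time at UTC+11:00.
16:00 UTC + 11h = 03:00 local (rolling into the next day, 25 March 2033).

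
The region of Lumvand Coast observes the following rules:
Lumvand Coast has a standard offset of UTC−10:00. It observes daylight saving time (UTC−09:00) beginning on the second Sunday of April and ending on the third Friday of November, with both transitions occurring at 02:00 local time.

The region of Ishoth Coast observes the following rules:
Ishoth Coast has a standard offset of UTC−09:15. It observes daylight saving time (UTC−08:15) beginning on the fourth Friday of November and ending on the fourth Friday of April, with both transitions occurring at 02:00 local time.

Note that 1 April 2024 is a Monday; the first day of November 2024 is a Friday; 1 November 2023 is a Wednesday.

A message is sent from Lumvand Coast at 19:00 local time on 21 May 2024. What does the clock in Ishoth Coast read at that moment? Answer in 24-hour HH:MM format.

1 April 2024 is a Monday, so the first Sunday is April 7 and the second is April 14.
1 November 2024 is a Friday, so the first Friday is November 1 and the third is November 15.
Daylight saving runs 14 April – 15 November; 21 May 2024 is inside that window, so Lumvand Coast is at UTC−09:00.
19:00 Lumvand Coast + 9h = 04:00 UTC (rolling into the next day, 22 May 2024).
1 November 2023 is a Wednesday, so the first Friday is November 3 and the fourth is November 24.
1 April 2024 is a Monday, so the first Friday is April 5 and the fourth is April 26.
At the standard offset (UTC−09:15), 04:00 UTC − 9h15m = 18:45 Ishoth Coast standard time (rolling into the previous day, 21 May 2024).
Daylight saving runs 24 November 2023 – 26 April 2024; the standard-time date in Ishoth Coast, 21 May 2024, is outside that window, so Ishoth Coast is on standard time at UTC−09:15.
04:00 UTC − 9h15m = 18:45 Ishoth Coast (rolling into the previous day, 21 May 2024).

18:45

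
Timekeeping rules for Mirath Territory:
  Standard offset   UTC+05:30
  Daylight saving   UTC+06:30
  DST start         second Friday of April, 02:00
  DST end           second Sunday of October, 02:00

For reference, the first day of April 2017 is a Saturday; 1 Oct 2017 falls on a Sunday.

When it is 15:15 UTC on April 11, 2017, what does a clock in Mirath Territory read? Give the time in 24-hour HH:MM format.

20:45

1 April 2017 is a Saturday, so the first Friday is April 7 and the second is April 14.
1 October 2017 is a Sunday, so the first Sunday is October 1 and the second is October 8.
At the standard offset (UTC+05:30), 15:15 UTC + 5h30m = 20:45 Mirath Territory standard time.
The standard-time date in Mirath Territory, April 11, 2017, is outside the daylight-saving period (14 April – 8 October), so Mirath Territory is on standard time, UTC+05:30.
15:15 UTC + 5h30m = 20:45 local.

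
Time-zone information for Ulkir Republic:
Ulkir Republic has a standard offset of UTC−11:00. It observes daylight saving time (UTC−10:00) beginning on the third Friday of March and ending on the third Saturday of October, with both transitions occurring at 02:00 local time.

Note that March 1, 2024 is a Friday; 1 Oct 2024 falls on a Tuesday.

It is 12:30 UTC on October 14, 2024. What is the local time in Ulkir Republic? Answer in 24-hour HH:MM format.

02:30

1 March 2024 is a Friday, so the first Friday is March 1 and the third is March 15.
1 October 2024 is a Tuesday, so the first Saturday is October 5 and the third is October 19.
At the standard offset (UTC−11:00), 12:30 UTC − 11h = 01:30 Ulkir Republic standard time.
The standard-time date in Ulkir Republic, October 14, 2024, falls between 15 March and 19 October, so daylight saving is in effect and Ulkir Republic is at UTC−10:00.
12:30 UTC − 10h = 02:30 local.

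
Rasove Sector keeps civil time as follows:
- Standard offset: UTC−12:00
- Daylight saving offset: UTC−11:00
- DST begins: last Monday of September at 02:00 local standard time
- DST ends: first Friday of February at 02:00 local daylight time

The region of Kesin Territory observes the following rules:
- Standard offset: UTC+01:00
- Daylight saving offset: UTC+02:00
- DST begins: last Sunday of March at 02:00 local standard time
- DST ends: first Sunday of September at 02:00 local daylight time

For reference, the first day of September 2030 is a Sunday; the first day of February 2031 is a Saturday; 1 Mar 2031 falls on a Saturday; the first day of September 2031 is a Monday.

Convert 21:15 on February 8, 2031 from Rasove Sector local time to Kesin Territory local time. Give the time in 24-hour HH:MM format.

10:15

1 September 2030 is a Sunday, so Mondays fall on 2, 9, 16, 23, 30; the last is September 30.
1 February 2031 is a Saturday, so the first Friday is February 7.
February 8, 2031 does not fall between 30 September 2030 and 7 February 2031, so daylight saving is not in effect and Rasove Sector is at UTC−12:00.
21:15 Rasove Sector + 12h = 09:15 UTC (rolling into the next day, 9 February 2031).
1 March 2031 is a Saturday, so Sundays fall on 2, 9, 16, 23, 30; the last is March 30.
1 September 2031 is a Monday, so the first Sunday is September 7.
At the standard offset (UTC+01:00), 09:15 UTC + 1h = 10:15 Kesin Territory standard time.
The standard-time date in Kesin Territory, February 9, 2031, is outside the daylight-saving period (30 March – 7 September), so Kesin Territory is on standard time, UTC+01:00.
09:15 UTC + 1h = 10:15 Kesin Territory.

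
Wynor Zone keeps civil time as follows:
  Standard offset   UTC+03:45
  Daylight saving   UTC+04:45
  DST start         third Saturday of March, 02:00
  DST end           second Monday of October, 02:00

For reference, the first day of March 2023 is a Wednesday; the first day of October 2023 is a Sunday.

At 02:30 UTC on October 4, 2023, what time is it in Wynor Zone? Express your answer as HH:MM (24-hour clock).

1 March 2023 is a Wednesday, so the first Saturday is March 4 and the third is March 18.
1 October 2023 is a Sunday, so the first Monday is October 2 and the second is October 9.
At the standard offset (UTC+03:45), 02:30 UTC + 3h45m = 06:15 Wynor Zone standard time.
Daylight saving runs 18 March – 9 October; the standard-time date in Wynor Zone, October 4, 2023, is inside that window, so Wynor Zone is at UTC+04:45.
02:30 UTC + 4h45m = 07:15 local.

07:15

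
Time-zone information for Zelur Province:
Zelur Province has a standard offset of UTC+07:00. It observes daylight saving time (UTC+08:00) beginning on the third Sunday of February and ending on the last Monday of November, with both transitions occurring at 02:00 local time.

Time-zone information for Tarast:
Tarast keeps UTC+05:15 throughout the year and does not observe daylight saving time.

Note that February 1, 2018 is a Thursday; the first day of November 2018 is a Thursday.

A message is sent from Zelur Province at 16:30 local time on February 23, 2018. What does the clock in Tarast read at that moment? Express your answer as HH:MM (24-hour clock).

13:45

1 February 2018 is a Thursday, so the first Sunday is February 4 and the third is February 18.
1 November 2018 is a Thursday, so Mondays fall on 5, 12, 19, 26; the last is November 26.
February 23, 2018 falls between 18 February and 26 November, so daylight saving is in effect and Zelur Province is at UTC+08:00.
16:30 Zelur Province − 8h = 08:30 UTC.
Tarast stays on UTC+05:15 all year.
08:30 UTC + 5h15m = 13:45 Tarast.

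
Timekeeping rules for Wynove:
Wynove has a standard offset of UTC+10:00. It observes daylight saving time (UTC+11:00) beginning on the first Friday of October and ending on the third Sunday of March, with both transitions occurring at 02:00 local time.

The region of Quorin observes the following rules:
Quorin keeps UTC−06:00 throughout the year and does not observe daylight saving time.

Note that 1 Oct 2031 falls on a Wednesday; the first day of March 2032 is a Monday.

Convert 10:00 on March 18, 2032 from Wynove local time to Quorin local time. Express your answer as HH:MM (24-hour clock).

17:00

1 October 2031 is a Wednesday, so the first Friday is October 3.
1 March 2032 is a Monday, so the first Sunday is March 7 and the third is March 21.
Daylight saving runs 3 October 2031 – 21 March 2032; March 18, 2032 is inside that window, so Wynove is at UTC+11:00.
10:00 Wynove − 11h = 23:00 UTC (rolling into the previous day, 17 March 2032).
Quorin has no daylight saving, so its offset is UTC−06:00 year-round.
23:00 UTC − 6h = 17:00 Quorin.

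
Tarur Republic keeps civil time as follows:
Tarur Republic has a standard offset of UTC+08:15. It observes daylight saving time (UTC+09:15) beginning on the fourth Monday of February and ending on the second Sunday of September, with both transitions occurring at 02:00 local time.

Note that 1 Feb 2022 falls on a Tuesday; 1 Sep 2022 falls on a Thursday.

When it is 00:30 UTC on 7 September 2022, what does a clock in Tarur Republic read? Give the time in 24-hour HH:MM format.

1 February 2022 is a Tuesday, so the first Monday is February 7 and the fourth is February 28.
1 September 2022 is a Thursday, so the first Sunday is September 4 and the second is September 11.
At the standard offset (UTC+08:15), 00:30 UTC + 8h15m = 08:45 Tarur Republic standard time.
The standard-time date in Tarur Republic, 7 September 2022, falls between 28 February and 11 September, so daylight saving is in effect and Tarur Republic is at UTC+09:15.
00:30 UTC + 9h15m = 09:45 local.

09:45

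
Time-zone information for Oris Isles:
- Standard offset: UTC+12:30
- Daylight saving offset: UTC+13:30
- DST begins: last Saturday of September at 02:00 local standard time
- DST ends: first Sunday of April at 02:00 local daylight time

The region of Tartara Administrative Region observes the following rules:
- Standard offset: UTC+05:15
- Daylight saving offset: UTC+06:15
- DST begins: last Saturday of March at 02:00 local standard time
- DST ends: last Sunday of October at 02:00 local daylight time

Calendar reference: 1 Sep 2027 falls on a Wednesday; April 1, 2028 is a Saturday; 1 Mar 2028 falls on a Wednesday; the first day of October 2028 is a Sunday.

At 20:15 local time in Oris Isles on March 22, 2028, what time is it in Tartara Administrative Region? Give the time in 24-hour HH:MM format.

1 September 2027 is a Wednesday, so Saturdays fall on 4, 11, 18, 25; the last is September 25.
1 April 2028 is a Saturday, so the first Sunday is April 2.
March 22, 2028 lies within the daylight-saving period (25 September 2027 – 2 April 2028), so Oris Isles is on daylight time, UTC+13:30.
20:15 Oris Isles − 13h30m = 06:45 UTC.
1 March 2028 is a Wednesday, so Saturdays fall on 4, 11, 18, 25; the last is March 25.
1 October 2028 is a Sunday, so Sundays fall on 1, 8, 15, 22, 29; the last is October 29.
At the standard offset (UTC+05:15), 06:45 UTC + 5h15m = 12:00 Tartara Administrative Region standard time.
Daylight saving runs 25 March – 29 October; the standard-time date in Tartara Administrative Region, March 22, 2028, is outside that window, so Tartara Administrative Region is on standard time at UTC+05:15.
06:45 UTC + 5h15m = 12:00 Tartara Administrative Region.

12:00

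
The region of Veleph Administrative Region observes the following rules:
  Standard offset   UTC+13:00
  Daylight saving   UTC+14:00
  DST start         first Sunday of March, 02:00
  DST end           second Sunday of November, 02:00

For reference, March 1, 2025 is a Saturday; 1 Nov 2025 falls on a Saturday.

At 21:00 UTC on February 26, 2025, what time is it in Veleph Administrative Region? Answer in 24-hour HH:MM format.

10:00

1 March 2025 is a Saturday, so the first Sunday is March 2.
1 November 2025 is a Saturday, so the first Sunday is November 2 and the second is November 9.
At the standard offset (UTC+13:00), 21:00 UTC + 13h = 10:00 Veleph Administrative Region standard time (rolling into the next day, 27 February 2025).
The standard-time date in Veleph Administrative Region, February 27, 2025, does not fall between 2 March and 9 November, so daylight saving is not in effect and Veleph Administrative Region is at UTC+13:00.
21:00 UTC + 13h = 10:00 local (rolling into the next day, 27 February 2025).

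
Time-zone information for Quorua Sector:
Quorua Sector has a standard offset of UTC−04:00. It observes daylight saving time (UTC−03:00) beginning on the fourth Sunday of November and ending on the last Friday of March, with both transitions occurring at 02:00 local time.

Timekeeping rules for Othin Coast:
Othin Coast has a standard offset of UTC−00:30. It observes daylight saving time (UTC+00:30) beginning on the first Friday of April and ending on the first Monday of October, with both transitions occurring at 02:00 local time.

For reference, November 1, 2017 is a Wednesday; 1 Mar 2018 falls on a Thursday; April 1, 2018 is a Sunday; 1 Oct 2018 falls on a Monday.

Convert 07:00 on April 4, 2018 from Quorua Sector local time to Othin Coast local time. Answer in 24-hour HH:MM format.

10:30

1 November 2017 is a Wednesday, so the first Sunday is November 5 and the fourth is November 26.
1 March 2018 is a Thursday, so Fridays fall on 2, 9, 16, 23, 30; the last is March 30.
April 4, 2018 does not fall between 26 November 2017 and 30 March 2018, so daylight saving is not in effect and Quorua Sector is at UTC−04:00.
07:00 Quorua Sector + 4h = 11:00 UTC.
1 April 2018 is a Sunday, so the first Friday is April 6.
1 October 2018 is a Monday, so the first Monday is October 1.
At the standard offset (UTC−00:30), 11:00 UTC − 0h30m = 10:30 Othin Coast standard time.
The standard-time date in Othin Coast, April 4, 2018, does not fall between 6 April and 1 October, so daylight saving is not in effect and Othin Coast is at UTC−00:30.
11:00 UTC − 0h30m = 10:30 Othin Coast.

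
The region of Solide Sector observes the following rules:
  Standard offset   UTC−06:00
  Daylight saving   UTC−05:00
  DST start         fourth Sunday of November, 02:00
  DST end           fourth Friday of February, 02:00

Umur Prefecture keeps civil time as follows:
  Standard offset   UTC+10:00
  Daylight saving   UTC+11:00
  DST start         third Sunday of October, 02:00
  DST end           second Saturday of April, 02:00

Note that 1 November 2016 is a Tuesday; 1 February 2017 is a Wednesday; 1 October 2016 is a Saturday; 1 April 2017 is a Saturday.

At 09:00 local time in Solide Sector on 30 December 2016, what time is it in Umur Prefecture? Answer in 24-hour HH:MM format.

1 November 2016 is a Tuesday, so the first Sunday is November 6 and the fourth is November 27.
1 February 2017 is a Wednesday, so the first Friday is February 3 and the fourth is February 24.
30 December 2016 falls between 27 November 2016 and 24 February 2017, so daylight saving is in effect and Solide Sector is at UTC−05:00.
09:00 Solide Sector + 5h = 14:00 UTC.
1 October 2016 is a Saturday, so the first Sunday is October 2 and the third is October 16.
1 April 2017 is a Saturday, so the first Saturday is April 1 and the second is April 8.
At the standard offset (UTC+10:00), 14:00 UTC + 10h = 00:00 Umur Prefecture standard time (rolling into the next day, 31 December 2016).
The standard-time date in Umur Prefecture, 31 December 2016, falls between 16 October 2016 and 8 April 2017, so daylight saving is in effect and Umur Prefecture is at UTC+11:00.
14:00 UTC + 11h = 01:00 Umur Prefecture (rolling into the next day, 31 December 2016).

01:00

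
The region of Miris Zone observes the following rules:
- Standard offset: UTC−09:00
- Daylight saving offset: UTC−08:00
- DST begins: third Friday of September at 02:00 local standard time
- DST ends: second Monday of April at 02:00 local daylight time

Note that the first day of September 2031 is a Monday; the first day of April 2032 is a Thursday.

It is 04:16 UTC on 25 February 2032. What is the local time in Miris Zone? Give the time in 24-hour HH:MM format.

20:16

1 September 2031 is a Monday, so the first Friday is September 5 and the third is September 19.
1 April 2032 is a Thursday, so the first Monday is April 5 and the second is April 12.
At the standard offset (UTC−09:00), 04:16 UTC − 9h = 19:16 Miris Zone standard time (rolling into the previous day, 24 February 2032).
The standard-time date in Miris Zone, 24 February 2032, lies within the daylight-saving period (19 September 2031 – 12 April 2032), so Miris Zone is on daylight time, UTC−08:00.
04:16 UTC − 8h = 20:16 local (rolling into the previous day, 24 February 2032).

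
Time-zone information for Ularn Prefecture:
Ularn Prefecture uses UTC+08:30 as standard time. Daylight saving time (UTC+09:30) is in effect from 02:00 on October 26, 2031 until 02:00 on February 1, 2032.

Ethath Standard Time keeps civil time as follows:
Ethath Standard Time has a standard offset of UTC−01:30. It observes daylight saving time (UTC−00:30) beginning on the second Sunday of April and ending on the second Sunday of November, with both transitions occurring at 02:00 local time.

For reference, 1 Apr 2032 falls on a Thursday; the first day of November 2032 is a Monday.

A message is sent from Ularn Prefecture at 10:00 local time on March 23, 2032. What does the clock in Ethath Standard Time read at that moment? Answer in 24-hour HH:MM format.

00:00

March 23, 2032 is outside the daylight-saving period (26 October 2031 – 1 February 2032), so Ularn Prefecture is on standard time, UTC+08:30.
10:00 Ularn Prefecture − 8h30m = 01:30 UTC.
1 April 2032 is a Thursday, so the first Sunday is April 4 and the second is April 11.
1 November 2032 is a Monday, so the first Sunday is November 7 and the second is November 14.
At the standard offset (UTC−01:30), 01:30 UTC − 1h30m = 00:00 Ethath Standard Time standard time.
Daylight saving runs 11 April – 14 November; the standard-time date in Ethath Standard Time, March 23, 2032, is outside that window, so Ethath Standard Time is on standard time at UTC−01:30.
01:30 UTC − 1h30m = 00:00 Ethath Standard Time.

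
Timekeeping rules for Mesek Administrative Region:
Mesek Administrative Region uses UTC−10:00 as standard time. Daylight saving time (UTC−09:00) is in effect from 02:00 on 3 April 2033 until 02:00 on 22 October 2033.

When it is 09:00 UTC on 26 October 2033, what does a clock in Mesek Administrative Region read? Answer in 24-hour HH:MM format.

23:00

At the standard offset (UTC−10:00), 09:00 UTC − 10h = 23:00 Mesek Administrative Region standard time (rolling into the previous day, 25 October 2033).
The standard-time date in Mesek Administrative Region, 25 October 2033, is outside the daylight-saving period (3 April – 22 October), so Mesek Administrative Region is on standard time, UTC−10:00.
09:00 UTC − 10h = 23:00 local (rolling into the previous day, 25 October 2033).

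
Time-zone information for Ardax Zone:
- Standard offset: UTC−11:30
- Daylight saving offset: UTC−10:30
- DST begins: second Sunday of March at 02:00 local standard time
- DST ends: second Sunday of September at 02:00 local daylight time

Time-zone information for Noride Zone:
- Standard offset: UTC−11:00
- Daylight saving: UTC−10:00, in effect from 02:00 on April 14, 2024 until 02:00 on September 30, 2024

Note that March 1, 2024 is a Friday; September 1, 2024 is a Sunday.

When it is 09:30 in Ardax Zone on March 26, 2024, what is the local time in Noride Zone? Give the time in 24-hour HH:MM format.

1 March 2024 is a Friday, so the first Sunday is March 3 and the second is March 10.
1 September 2024 is a Sunday, so the first Sunday is September 1 and the second is September 8.
Daylight saving runs 10 March – 8 September; March 26, 2024 is inside that window, so Ardax Zone is at UTC−10:30.
09:30 Ardax Zone + 10h30m = 20:00 UTC.
At the standard offset (UTC−11:00), 20:00 UTC − 11h = 09:00 Noride Zone standard time.
The standard-time date in Noride Zone, March 26, 2024, does not fall between 14 April and 30 September, so daylight saving is not in effect and Noride Zone is at UTC−11:00.
20:00 UTC − 11h = 09:00 Noride Zone.

09:00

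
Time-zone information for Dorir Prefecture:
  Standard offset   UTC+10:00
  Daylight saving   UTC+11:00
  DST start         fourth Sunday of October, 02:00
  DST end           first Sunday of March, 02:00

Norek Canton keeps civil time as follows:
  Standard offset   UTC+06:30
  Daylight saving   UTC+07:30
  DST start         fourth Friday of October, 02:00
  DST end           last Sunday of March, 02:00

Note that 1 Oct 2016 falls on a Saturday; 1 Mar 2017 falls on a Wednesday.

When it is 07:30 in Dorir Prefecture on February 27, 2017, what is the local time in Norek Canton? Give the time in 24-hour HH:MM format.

1 October 2016 is a Saturday, so the first Sunday is October 2 and the fourth is October 23.
1 March 2017 is a Wednesday, so the first Sunday is March 5.
February 27, 2017 lies within the daylight-saving period (23 October 2016 – 5 March 2017), so Dorir Prefecture is on daylight time, UTC+11:00.
07:30 Dorir Prefecture − 11h = 20:30 UTC (rolling into the previous day, 26 February 2017).
1 October 2016 is a Saturday, so the first Friday is October 7 and the fourth is October 28.
1 March 2017 is a Wednesday, so Sundays fall on 5, 12, 19, 26; the last is March 26.
At the standard offset (UTC+06:30), 20:30 UTC + 6h30m = 03:00 Norek Canton standard time (rolling into the next day, 27 February 2017).
Daylight saving runs 28 October 2016 – 26 March 2017; the standard-time date in Norek Canton, February 27, 2017, is inside that window, so Norek Canton is at UTC+07:30.
20:30 UTC + 7h30m = 04:00 Norek Canton (rolling into the next day, 27 February 2017).

04:00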